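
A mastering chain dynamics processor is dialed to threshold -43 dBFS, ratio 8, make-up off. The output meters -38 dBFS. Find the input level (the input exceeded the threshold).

Post-compression overshoot = -38 − (-43) = 5 dB.
Undo the ratio: input overshoot = 5 × 8 = 40 dB, giving input = -3 dBFS.

-3 dBFS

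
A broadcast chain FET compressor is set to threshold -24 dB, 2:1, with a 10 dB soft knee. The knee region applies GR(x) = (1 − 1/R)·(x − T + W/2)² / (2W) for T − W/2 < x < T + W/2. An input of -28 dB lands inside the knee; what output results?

-28.025 dB

x − T + W/2 = -28 − (-24) + 5 = 1.
GR = (1 − 1/2) × 1² / 20 = 0.5 × 1 / 20 = 0.025 dB.
Output = -28 − 0.025 = -28.025 dB.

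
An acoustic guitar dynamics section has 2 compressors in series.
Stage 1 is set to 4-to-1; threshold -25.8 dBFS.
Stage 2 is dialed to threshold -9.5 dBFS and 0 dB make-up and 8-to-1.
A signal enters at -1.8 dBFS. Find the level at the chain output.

Stage 1: -1.8 dBFS is 24 dB over -25.8 dBFS; at 4:1 that becomes 6 dB over, giving -19.8 dBFS.
Stage 2: -19.8 dBFS is at or below the -9.5 dBFS threshold — no compression; output -19.8 dBFS.

-19.8 dBFS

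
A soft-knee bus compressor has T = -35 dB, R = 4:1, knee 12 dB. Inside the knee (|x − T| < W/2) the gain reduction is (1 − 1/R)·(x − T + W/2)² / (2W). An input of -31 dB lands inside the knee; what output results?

-34.125 dB

x − T + W/2 = -31 − (-35) + 6 = 10.
GR = (1 − 1/4) × 10² / 24 = 0.75 × 100 / 24 = 3.125 dB.
Output = -31 − 3.125 = -34.125 dB.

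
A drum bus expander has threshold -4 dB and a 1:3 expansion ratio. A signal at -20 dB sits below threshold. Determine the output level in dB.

The input is 16 dB below the -4 dB threshold.
A 1:3 expander multiplies undershoot by 3: 16 × 3 = 48 dB below threshold.
Output = -4 − 48 = -52 dB.

-52 dB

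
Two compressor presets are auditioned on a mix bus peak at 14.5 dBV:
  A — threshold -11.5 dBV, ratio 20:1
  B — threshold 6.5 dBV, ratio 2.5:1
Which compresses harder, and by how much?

A, by 19.9 dB

A: 26 dB over, compressed to 1.3 dB over, so 24.7 dB of GR.
B: 8 dB over, compressed to 3.2 dB over, so 4.8 dB of GR.
A applies 19.9 dB more gain reduction.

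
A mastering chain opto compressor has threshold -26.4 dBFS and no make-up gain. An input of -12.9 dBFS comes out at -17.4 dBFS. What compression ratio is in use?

Input overshoot = -12.9 − (-26.4) = 13.5 dB; output overshoot = -17.4 − (-26.4) = 9 dB.
Ratio = 13.5 / 9 = 1.5.

1.5:1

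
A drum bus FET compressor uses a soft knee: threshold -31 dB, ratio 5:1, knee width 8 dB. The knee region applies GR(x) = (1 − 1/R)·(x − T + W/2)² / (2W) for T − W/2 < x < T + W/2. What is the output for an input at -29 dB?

x − T + W/2 = -29 − (-31) + 4 = 6.
GR = (1 − 1/5) × 6² / 16 = 0.8 × 36 / 16 = 1.8 dB.
Output = -29 − 1.8 = -30.8 dB.

-30.8 dB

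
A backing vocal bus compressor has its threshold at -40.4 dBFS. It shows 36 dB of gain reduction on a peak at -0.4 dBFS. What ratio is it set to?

Input overshoot = -0.4 − (-40.4) = 40 dB.
Output overshoot = 40 − 36 = 4 dB.
Ratio = input overshoot / output overshoot = 40 / 4 = 10.

10:1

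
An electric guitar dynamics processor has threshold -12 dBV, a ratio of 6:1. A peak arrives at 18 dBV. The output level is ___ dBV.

The input is 30 dB above the -12 dBV threshold.
6:1 compression reduces that to 30/6 = 5 dB over.
Output = -12 + 5 = -7 dBV.

-7 dBV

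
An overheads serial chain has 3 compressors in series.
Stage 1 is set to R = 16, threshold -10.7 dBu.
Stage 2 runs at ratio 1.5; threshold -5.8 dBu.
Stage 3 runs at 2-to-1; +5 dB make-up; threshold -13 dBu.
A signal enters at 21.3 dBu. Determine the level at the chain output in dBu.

Stage 1: overshoot 32 dB → 32/16 = 2 dB → -8.7 dBu.
Stage 2: below threshold (-8.7 ≤ -5.8); passes unchanged; output -8.7 dBu.
Stage 3: overshoot 4.3 dB → 4.3/2 = 2.15 dB → -10.85 dBu; +5 dB make-up → -5.85 dBu.

-5.85 dBu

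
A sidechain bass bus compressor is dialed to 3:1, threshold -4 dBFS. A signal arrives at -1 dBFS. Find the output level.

Overshoot: -1 − (-4) = 3 dB.
At 3:1 the overshoot is divided by 3, leaving 1 dB above threshold.
Output = -4 + 1 = -3 dBFS.

-3 dBFS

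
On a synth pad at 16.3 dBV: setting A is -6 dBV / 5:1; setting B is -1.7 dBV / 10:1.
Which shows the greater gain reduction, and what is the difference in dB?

A: overshoot 22.3 dB → output overshoot 4.46 dB → GR 17.84 dB.
B: overshoot 18 dB → output overshoot 1.8 dB → GR 16.2 dB.
A reduces 1.64 dB more.

A, by 1.64 dB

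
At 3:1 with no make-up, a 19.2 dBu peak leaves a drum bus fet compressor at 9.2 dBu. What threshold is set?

4.2 dBu

Input is 15 dB above T (since output overshoot × R = input overshoot: (9.2 − T)·3 = 19.2 − T gives T = 4.2 dBu).
Check: 4.2 + (19.2 − 4.2)/3 = 4.2 + 5 = 9.2 dBu. ✓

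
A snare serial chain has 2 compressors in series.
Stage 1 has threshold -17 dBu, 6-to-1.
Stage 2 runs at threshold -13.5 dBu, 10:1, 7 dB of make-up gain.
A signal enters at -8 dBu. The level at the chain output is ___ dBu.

-8.5 dBu

Stage 1: 9 dB above -17 dBu, reduced 6:1 to 1.5 dB above → -15.5 dBu.
Stage 2: -15.5 dBu ≤ -13.5 dBu, so stage 2 doesn't engage; make-up brings it to -8.5 dBu.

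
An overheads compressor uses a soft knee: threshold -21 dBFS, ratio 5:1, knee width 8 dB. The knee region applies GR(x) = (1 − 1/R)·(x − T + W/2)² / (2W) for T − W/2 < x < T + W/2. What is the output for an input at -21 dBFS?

x − T + W/2 = -21 − (-21) + 4 = 4.
GR = (1 − 1/5) × 4² / 16 = 0.8 × 16 / 16 = 0.8 dB.
Output = -21 − 0.8 = -21.8 dBFS.

-21.8 dBFS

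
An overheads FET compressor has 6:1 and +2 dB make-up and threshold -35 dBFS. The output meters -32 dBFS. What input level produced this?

-29 dBFS

Stripping the +2 dB make-up gives -34 dBFS at the gain stage.
That's 1 dB above the -35 dBFS threshold.
Input overshoot = R × output overshoot = 6 dB → input = -35 + 6 = -29 dBFS.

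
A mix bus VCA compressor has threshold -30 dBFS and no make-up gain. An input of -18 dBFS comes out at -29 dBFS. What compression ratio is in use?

Input overshoot = -18 − (-30) = 12 dB; output overshoot = -29 − (-30) = 1 dB.
Ratio = 12 / 1 = 12.

12:1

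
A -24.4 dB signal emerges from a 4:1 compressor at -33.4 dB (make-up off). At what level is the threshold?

-36.4 dB

Let T be the threshold. Output overshoot = (input overshoot)/R, so -33.4 − T = (-24.4 − T)/4.
4·(-33.4 − T) = -24.4 − T → 3·T = -133.6 − (-24.4) = -109.2.
T = -109.2/3 = -36.4 dB.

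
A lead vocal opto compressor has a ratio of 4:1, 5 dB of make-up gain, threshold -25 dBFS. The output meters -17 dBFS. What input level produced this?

-13 dBFS

Stripping the +5 dB make-up gives -22 dBFS at the gain stage.
That's 3 dB above the -25 dBFS threshold.
Input overshoot = R × output overshoot = 12 dB → input = -25 + 12 = -13 dBFS.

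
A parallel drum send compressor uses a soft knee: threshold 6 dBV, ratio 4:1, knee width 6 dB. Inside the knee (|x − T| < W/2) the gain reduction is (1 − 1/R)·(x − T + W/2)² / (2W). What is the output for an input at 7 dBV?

x − T + W/2 = 7 − 6 + 3 = 4.
GR = (1 − 1/4) × 4² / 12 = 0.75 × 16 / 12 = 1 dB.
Output = 7 − 1 = 6 dBV.

6 dBV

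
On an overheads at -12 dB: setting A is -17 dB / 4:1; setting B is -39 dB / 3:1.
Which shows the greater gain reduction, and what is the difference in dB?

B, by 14.25 dB

A: 5 dB over, compressed to 1.25 dB over, so 3.75 dB of GR.
B: 27 dB over, compressed to 9 dB over, so 18 dB of GR.
Difference: 14.25 dB in favour of B.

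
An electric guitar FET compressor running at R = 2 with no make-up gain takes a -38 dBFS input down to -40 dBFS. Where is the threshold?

-42 dBFS

Let T be the threshold. Output overshoot = (input overshoot)/R, so -40 − T = (-38 − T)/2.
2·(-40 − T) = -38 − T → 1·T = -80 − (-38) = -42.
T = -42/1 = -42 dBFS.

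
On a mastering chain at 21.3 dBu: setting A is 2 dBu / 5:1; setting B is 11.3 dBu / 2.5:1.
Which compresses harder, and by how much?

A, by 9.44 dB

A: GR = 19.3 − 19.3/5 = 15.44 dB.
B: GR = 10 − 10/2.5 = 6 dB.
A reduces 9.44 dB more.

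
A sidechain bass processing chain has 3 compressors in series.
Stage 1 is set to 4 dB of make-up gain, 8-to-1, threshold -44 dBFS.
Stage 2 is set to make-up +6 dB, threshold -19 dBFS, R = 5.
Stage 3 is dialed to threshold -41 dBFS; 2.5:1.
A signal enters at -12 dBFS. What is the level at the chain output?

Stage 1: -12 dBFS is 32 dB over -44 dBFS; at 8:1 that becomes 4 dB over, giving -40 dBFS; +4 dB make-up → -36 dBFS.
Stage 2: -36 dBFS is at or below the -19 dBFS threshold — no compression; make-up brings it to -30 dBFS.
Stage 3: 11 dB above -41 dBFS, reduced 2.5:1 to 4.4 dB above → -36.6 dBFS.

-36.6 dBFS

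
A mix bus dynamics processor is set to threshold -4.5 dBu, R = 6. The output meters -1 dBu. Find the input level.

16.5 dBu

Post-compression overshoot = -1 − (-4.5) = 3.5 dB.
Undo the ratio: input overshoot = 3.5 × 6 = 21 dB, giving input = 16.5 dBu.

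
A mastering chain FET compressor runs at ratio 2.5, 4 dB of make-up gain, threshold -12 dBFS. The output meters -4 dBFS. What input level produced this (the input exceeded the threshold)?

-2 dBFS

Remove make-up: -4 − 4 = -8 dBFS.
Post-compression overshoot = -8 − (-12) = 4 dB.
Before 2.5:1 compression the overshoot was 4 × 2.5 = 10 dB, so input = -12 + 10 = -2 dBFS.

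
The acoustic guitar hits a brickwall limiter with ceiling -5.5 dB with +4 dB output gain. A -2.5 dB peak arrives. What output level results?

The limiter clamps the peak to its -5.5 dB ceiling.
Output gain then adds 4 dB: -5.5 + 4 = -1.5 dB.

-1.5 dB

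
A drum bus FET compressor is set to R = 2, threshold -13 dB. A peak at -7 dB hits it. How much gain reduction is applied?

-7 dB exceeds the threshold by 6 dB.
A 2:1 ratio leaves 3 dB of that excess.
Gain reduction = 6 − 3 = 3 dB.

3 dB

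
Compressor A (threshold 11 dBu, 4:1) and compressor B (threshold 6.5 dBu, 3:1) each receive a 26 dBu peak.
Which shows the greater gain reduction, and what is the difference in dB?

B, by 1.75 dB

A: 15 dB over, compressed to 3.75 dB over, so 11.25 dB of GR.
B: 19.5 dB over, compressed to 6.5 dB over, so 13 dB of GR.
Difference: 1.75 dB in favour of B.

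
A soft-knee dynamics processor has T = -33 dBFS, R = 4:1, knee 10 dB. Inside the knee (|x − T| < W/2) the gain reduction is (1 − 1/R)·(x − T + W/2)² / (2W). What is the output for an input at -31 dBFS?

-32.8375 dBFS

x − T + W/2 = -31 − (-33) + 5 = 7.
GR = (1 − 1/4) × 7² / 20 = 0.75 × 49 / 20 = 1.8375 dB.
Output = -31 − 1.8375 = -32.8375 dBFS.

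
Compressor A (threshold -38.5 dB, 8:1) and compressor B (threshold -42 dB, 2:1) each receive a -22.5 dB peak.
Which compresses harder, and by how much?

A: 16 dB over, compressed to 2 dB over, so 14 dB of GR.
B: 19.5 dB over, compressed to 9.75 dB over, so 9.75 dB of GR.
A applies 4.25 dB more gain reduction.

A, by 4.25 dB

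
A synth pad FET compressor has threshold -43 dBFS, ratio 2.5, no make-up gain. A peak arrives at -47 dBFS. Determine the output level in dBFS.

-47 dBFS

-47 dBFS is 4 dB below the -43 dBFS threshold, so no gain reduction is applied.
Output = input = -47 dBFS.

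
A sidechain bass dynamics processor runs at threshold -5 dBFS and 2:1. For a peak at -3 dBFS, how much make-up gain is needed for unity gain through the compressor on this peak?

1 dB

The peak compresses to -5 + 2/2 = -4 dBFS.
To reach -3 dBFS requires -3 − (-4) = 1 dB of make-up.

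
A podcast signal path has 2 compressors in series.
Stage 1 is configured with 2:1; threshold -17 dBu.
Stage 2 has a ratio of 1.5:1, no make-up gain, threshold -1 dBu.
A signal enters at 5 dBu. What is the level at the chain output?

Stage 1: 5 dBu is 22 dB over -17 dBu; at 2:1 that becomes 11 dB over, giving -6 dBu.
Stage 2: -6 dBu ≤ -1 dBu, so stage 2 doesn't engage; output -6 dBu.

-6 dBu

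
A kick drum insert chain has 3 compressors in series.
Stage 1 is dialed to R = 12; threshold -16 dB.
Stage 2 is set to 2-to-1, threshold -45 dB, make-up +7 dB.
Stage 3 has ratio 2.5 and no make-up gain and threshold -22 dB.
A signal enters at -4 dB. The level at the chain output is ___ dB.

Stage 1: -4 dB is 12 dB over -16 dB; at 12:1 that becomes 1 dB over, giving -15 dB.
Stage 2: overshoot 30 dB → 30/2 = 15 dB → -30 dB; +7 dB make-up → -23 dB.
Stage 3: -23 dB ≤ -22 dB, so stage 3 doesn't engage; output -23 dB.

-23 dB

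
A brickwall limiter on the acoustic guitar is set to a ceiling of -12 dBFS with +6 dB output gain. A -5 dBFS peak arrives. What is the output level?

The limiter clamps the peak to its -12 dBFS ceiling.
Output gain then adds 6 dB: -12 + 6 = -6 dBFS.

-6 dBFS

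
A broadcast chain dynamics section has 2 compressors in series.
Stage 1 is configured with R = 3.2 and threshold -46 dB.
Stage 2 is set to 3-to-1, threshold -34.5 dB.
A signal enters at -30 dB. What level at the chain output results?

-41 dB

Stage 1: -30 dB is 16 dB over -46 dB; at 3.2:1 that becomes 5 dB over, giving -41 dB.
Stage 2: -41 dB is at or below the -34.5 dB threshold — no compression; output -41 dB.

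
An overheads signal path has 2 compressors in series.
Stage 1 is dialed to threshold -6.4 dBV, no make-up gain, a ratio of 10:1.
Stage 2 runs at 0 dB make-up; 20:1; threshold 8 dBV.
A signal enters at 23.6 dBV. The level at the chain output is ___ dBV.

Stage 1: 30 dB above -6.4 dBV, reduced 10:1 to 3 dB above → -3.4 dBV.
Stage 2: below threshold (-3.4 ≤ 8); passes unchanged; output -3.4 dBV.

-3.4 dBV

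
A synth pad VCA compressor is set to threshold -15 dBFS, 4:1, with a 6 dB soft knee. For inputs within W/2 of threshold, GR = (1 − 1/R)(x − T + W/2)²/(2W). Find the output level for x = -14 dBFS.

x − T + W/2 = -14 − (-15) + 3 = 4.
GR = (1 − 1/4) × 4² / 12 = 0.75 × 16 / 12 = 1 dB.
Output = -14 − 1 = -15 dBFS.

-15 dBFS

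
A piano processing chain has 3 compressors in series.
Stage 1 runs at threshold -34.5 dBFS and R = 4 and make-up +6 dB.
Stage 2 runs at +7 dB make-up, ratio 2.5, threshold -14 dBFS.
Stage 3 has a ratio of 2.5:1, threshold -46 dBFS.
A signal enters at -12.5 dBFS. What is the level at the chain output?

Stage 1: overshoot 22 dB → 22/4 = 5.5 dB → -29 dBFS; +6 dB make-up → -23 dBFS.
Stage 2: below threshold (-23 ≤ -14); passes unchanged; make-up brings it to -16 dBFS.
Stage 3: overshoot 30 dB → 30/2.5 = 12 dB → -34 dBFS.

-34 dBFS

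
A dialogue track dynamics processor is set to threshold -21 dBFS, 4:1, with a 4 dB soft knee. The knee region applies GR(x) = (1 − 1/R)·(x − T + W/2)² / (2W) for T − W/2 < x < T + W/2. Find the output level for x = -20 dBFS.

x − T + W/2 = -20 − (-21) + 2 = 3.
GR = (1 − 1/4) × 3² / 8 = 0.75 × 9 / 8 = 0.84375 dB.
Output = -20 − 0.84375 = -20.84375 dBFS.

-20.84375 dBFS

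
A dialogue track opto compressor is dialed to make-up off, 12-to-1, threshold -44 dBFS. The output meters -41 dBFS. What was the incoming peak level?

-8 dBFS

The compressed level sits -41 − (-44) = 3 dB over threshold.
Before 12:1 compression the overshoot was 3 × 12 = 36 dB, so input = -44 + 36 = -8 dBFS.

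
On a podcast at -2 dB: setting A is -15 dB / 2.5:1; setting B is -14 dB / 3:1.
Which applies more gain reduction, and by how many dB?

B, by 0.2 dB

A: 13 dB over, compressed to 5.2 dB over, so 7.8 dB of GR.
B: 12 dB over, compressed to 4 dB over, so 8 dB of GR.
B applies 0.2 dB more gain reduction.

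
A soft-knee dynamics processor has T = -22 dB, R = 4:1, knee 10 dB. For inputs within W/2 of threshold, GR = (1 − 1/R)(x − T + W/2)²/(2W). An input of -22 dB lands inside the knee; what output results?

x − T + W/2 = -22 − (-22) + 5 = 5.
GR = (1 − 1/4) × 5² / 20 = 0.75 × 25 / 20 = 0.9375 dB.
Output = -22 − 0.9375 = -22.9375 dB.

-22.9375 dB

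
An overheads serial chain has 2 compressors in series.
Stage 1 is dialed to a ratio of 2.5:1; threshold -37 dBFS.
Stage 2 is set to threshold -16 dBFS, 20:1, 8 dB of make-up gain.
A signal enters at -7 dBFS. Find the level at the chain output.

-17 dBFS

Stage 1: overshoot 30 dB → 30/2.5 = 12 dB → -25 dBFS.
Stage 2: -25 dBFS is at or below the -16 dBFS threshold — no compression; make-up brings it to -17 dBFS.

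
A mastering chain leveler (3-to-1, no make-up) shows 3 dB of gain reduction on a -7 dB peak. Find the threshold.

-11.5 dB

Let T be the threshold. Output overshoot = (input overshoot)/R, so -10 − T = (-7 − T)/3.
3·(-10 − T) = -7 − T → 2·T = -30 − (-7) = -23.
T = -23/2 = -11.5 dB.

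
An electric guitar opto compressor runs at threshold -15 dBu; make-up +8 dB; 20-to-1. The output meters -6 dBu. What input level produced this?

Stripping the +8 dB make-up gives -14 dBu at the gain stage.
The compressed level sits -14 − (-15) = 1 dB over threshold.
Before 20:1 compression the overshoot was 1 × 20 = 20 dB, so input = -15 + 20 = 5 dBu.

5 dBu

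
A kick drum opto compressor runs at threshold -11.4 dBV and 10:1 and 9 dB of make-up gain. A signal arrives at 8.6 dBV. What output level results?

-0.4 dBV

8.6 dBV sits 20 dB over threshold.
At 10:1 the overshoot is divided by 10, leaving 2 dB above threshold.
So the level is -11.4 + 2 = -9.4 dBV; make-up adds 9 dB, giving -0.4 dBV.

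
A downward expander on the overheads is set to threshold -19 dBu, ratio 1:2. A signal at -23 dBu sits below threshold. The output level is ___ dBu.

-27 dBu

Undershoot = (-19) − (-23) = 4 dB.
At 1:2, that expands to 8 dB under threshold.
Output = -19 − 8 = -27 dBu.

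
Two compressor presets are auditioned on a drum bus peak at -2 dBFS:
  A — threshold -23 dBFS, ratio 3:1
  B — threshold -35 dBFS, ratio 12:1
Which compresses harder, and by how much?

A: 21 dB over, compressed to 7 dB over, so 14 dB of GR.
B: 33 dB over, compressed to 2.75 dB over, so 30.25 dB of GR.
B applies 16.25 dB more gain reduction.

B, by 16.25 dB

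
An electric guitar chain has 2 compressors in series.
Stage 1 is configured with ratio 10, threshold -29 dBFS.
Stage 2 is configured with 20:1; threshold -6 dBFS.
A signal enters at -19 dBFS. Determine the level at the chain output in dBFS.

-28 dBFS

Stage 1: -19 dBFS is 10 dB over -29 dBFS; at 10:1 that becomes 1 dB over, giving -28 dBFS.
Stage 2: -28 dBFS ≤ -6 dBFS, so stage 2 doesn't engage; output -28 dBFS.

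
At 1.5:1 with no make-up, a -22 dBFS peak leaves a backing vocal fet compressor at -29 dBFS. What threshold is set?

Gain reduction = -22 − (-29) = 7 dB; output overshoot = GR / (R − 1) = 7 / 0.5 = 14 dB.
Threshold = output − output overshoot = -29 − 14 = -43 dBFS.

-43 dBFS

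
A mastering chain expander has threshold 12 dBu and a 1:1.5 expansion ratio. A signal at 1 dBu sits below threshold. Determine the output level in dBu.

The input is 11 dB below the 12 dBu threshold.
A 1:1.5 expander multiplies undershoot by 1.5: 11 × 1.5 = 16.5 dB below threshold.
Output = 12 − 16.5 = -4.5 dBu.

-4.5 dBu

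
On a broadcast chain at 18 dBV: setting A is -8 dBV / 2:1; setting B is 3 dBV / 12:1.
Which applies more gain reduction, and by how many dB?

A: GR = 26 − 26/2 = 13 dB.
B: GR = 15 − 15/12 = 13.75 dB.
Difference: 0.75 dB in favour of B.

B, by 0.75 dB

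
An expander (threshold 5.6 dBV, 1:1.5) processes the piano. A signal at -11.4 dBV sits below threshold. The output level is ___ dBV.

Below threshold, a 1:1.5 expander applies gain = (1.5−1)×(T − x) of attenuation.
(1.5−1) × 17 = 8.5 dB, so output = -11.4 − 8.5 = -19.9 dBV.

-19.9 dBV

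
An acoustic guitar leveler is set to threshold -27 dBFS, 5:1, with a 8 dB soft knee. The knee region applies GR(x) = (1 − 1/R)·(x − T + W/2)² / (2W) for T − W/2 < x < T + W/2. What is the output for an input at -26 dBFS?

-27.25 dBFS

x − T + W/2 = -26 − (-27) + 4 = 5.
GR = (1 − 1/5) × 5² / 16 = 0.8 × 25 / 16 = 1.25 dB.
Output = -26 − 1.25 = -27.25 dBFS.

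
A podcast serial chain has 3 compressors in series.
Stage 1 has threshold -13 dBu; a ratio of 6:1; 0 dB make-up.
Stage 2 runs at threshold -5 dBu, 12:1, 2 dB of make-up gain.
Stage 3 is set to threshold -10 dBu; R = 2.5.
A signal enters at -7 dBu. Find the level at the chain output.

Stage 1: 6 dB above -13 dBu, reduced 6:1 to 1 dB above → -12 dBu.
Stage 2: below threshold (-12 ≤ -5); passes unchanged; make-up brings it to -10 dBu.
Stage 3: below threshold (-10 ≤ -10); passes unchanged; output -10 dBu.

-10 dBu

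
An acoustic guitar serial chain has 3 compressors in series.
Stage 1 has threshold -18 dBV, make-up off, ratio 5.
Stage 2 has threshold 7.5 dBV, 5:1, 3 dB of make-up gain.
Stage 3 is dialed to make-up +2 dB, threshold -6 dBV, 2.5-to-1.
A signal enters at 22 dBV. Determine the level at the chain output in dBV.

-5 dBV

Stage 1: 22 dBV is 40 dB over -18 dBV; at 5:1 that becomes 8 dB over, giving -10 dBV.
Stage 2: below threshold (-10 ≤ 7.5); passes unchanged; make-up brings it to -7 dBV.
Stage 3: -7 dBV ≤ -6 dBV, so stage 3 doesn't engage; make-up brings it to -5 dBV.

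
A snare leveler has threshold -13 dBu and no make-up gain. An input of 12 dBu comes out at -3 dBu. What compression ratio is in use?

Input overshoot = 12 − (-13) = 25 dB; output overshoot = -3 − (-13) = 10 dB.
Ratio = 25 / 10 = 2.5.

2.5:1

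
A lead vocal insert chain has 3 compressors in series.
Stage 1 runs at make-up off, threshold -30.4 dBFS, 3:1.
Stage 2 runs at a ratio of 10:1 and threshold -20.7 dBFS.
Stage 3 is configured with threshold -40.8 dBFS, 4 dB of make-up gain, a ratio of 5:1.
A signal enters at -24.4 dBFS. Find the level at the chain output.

-34.32 dBFS

Stage 1: -24.4 dBFS is 6 dB over -30.4 dBFS; at 3:1 that becomes 2 dB over, giving -28.4 dBFS.
Stage 2: below threshold (-28.4 ≤ -20.7); passes unchanged; output -28.4 dBFS.
Stage 3: overshoot 12.4 dB → 12.4/5 = 2.48 dB → -38.32 dBFS; +4 dB make-up → -34.32 dBFS.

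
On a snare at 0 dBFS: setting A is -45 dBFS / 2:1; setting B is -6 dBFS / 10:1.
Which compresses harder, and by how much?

A: GR = 45 − 45/2 = 22.5 dB.
B: GR = 6 − 6/10 = 5.4 dB.
A reduces 17.1 dB more.

A, by 17.1 dB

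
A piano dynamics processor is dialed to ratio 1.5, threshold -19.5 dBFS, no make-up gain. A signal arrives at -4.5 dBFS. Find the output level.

Overshoot: -4.5 − (-19.5) = 15 dB.
At 1.5:1 the overshoot is divided by 1.5, leaving 10 dB above threshold.
That puts the output at -9.5 dBFS.

-9.5 dBFS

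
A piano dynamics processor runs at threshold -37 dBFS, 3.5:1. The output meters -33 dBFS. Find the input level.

-23 dBFS

Post-compression overshoot = -33 − (-37) = 4 dB.
Undo the ratio: input overshoot = 4 × 3.5 = 14 dB, giving input = -23 dBFS.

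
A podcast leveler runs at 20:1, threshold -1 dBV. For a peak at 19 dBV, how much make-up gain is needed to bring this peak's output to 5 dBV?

The peak compresses to -1 + 20/20 = 0 dBV.
To reach 5 dBV requires 5 − 0 = 5 dB of make-up.

5 dB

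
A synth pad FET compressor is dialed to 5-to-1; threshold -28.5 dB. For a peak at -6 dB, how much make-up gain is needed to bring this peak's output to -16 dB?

8 dB

The peak compresses to -28.5 + 22.5/5 = -24 dB.
To reach -16 dB requires -16 − (-24) = 8 dB of make-up.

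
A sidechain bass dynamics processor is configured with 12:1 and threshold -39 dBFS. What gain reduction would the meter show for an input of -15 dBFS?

22 dB

-15 dBFS exceeds the threshold by 24 dB.
A 12:1 ratio leaves 2 dB of that excess.
GR = overshoot in − overshoot out = 24 − 2 = 22 dB.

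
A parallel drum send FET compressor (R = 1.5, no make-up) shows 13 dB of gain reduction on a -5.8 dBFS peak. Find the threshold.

-44.8 dBFS

Let T be the threshold. Output overshoot = (input overshoot)/R, so -18.8 − T = (-5.8 − T)/1.5.
1.5·(-18.8 − T) = -5.8 − T → 0.5·T = -28.2 − (-5.8) = -22.4.
T = -22.4/0.5 = -44.8 dBFS.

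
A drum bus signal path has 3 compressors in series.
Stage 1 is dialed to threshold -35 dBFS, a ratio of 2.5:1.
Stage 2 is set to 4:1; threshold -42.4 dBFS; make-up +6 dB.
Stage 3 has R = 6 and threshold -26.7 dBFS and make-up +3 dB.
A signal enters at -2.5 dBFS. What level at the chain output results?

-28.3 dBFS

Stage 1: -2.5 dBFS is 32.5 dB over -35 dBFS; at 2.5:1 that becomes 13 dB over, giving -22 dBFS.
Stage 2: 20.4 dB above -42.4 dBFS, reduced 4:1 to 5.1 dB above → -37.3 dBFS; +6 dB make-up → -31.3 dBFS.
Stage 3: -31.3 dBFS is at or below the -26.7 dBFS threshold — no compression; make-up brings it to -28.3 dBFS.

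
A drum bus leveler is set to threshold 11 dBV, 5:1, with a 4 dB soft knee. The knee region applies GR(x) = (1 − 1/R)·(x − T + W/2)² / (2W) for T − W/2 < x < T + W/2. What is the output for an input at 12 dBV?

11.1 dBV

x − T + W/2 = 12 − 11 + 2 = 3.
GR = (1 − 1/5) × 3² / 8 = 0.8 × 9 / 8 = 0.9 dB.
Output = 12 − 0.9 = 11.1 dBV.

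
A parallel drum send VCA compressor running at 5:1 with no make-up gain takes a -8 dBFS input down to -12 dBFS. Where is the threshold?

-13 dBFS

Let T be the threshold. Output overshoot = (input overshoot)/R, so -12 − T = (-8 − T)/5.
5·(-12 − T) = -8 − T → 4·T = -60 − (-8) = -52.
T = -52/4 = -13 dBFS.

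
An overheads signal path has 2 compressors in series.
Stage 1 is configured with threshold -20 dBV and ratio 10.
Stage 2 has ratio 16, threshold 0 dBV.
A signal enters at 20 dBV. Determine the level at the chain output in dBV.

Stage 1: 40 dB above -20 dBV, reduced 10:1 to 4 dB above → -16 dBV.
Stage 2: below threshold (-16 ≤ 0); passes unchanged; output -16 dBV.

-16 dBV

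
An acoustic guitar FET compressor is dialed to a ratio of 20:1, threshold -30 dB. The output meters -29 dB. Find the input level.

-10 dB

The compressed level sits -29 − (-30) = 1 dB over threshold.
Undo the ratio: input overshoot = 1 × 20 = 20 dB, giving input = -10 dB.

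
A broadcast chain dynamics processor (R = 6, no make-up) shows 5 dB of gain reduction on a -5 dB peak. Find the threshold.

Gain reduction = -5 − (-10) = 5 dB; output overshoot = GR / (R − 1) = 5 / 5 = 1 dB.
Threshold = output − output overshoot = -10 − 1 = -11 dB.

-11 dB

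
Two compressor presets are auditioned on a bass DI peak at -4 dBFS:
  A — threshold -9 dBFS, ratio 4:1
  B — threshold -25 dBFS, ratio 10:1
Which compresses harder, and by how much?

B, by 15.15 dB

A: 5 dB over, compressed to 1.25 dB over, so 3.75 dB of GR.
B: 21 dB over, compressed to 2.1 dB over, so 18.9 dB of GR.
Difference: 15.15 dB in favour of B.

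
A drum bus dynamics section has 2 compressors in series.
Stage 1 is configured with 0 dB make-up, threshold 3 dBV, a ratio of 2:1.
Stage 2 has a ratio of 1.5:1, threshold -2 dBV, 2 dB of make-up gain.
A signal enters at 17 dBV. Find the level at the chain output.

8 dBV

Stage 1: 14 dB above 3 dBV, reduced 2:1 to 7 dB above → 10 dBV.
Stage 2: 12 dB above -2 dBV, reduced 1.5:1 to 8 dB above → 6 dBV; +2 dB make-up → 8 dBV.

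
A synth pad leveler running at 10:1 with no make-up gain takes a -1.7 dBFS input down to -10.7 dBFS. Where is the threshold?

-11.7 dBFS

Gain reduction = -1.7 − (-10.7) = 9 dB; output overshoot = GR / (R − 1) = 9 / 9 = 1 dB.
Threshold = output − output overshoot = -10.7 − 1 = -11.7 dBFS.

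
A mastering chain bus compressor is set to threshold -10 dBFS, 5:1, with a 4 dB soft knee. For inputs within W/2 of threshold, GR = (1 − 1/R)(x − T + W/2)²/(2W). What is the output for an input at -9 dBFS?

-9.9 dBFS

x − T + W/2 = -9 − (-10) + 2 = 3.
GR = (1 − 1/5) × 3² / 8 = 0.8 × 9 / 8 = 0.9 dB.
Output = -9 − 0.9 = -9.9 dBFS.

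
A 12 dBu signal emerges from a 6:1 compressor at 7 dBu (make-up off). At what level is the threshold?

6 dBu

Gain reduction = 12 − 7 = 5 dB; output overshoot = GR / (R − 1) = 5 / 5 = 1 dB.
Threshold = output − output overshoot = 7 − 1 = 6 dBu.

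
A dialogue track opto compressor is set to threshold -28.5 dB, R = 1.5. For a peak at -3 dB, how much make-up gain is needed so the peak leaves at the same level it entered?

Without make-up, output = threshold + overshoot/1.5 = -28.5 + 17 = -11.5 dB.
Gap to target: 8.5 dB.

8.5 dB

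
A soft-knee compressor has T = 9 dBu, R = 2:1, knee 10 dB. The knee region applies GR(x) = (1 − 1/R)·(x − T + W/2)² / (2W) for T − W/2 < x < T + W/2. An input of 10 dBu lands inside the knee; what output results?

9.1 dBu

x − T + W/2 = 10 − 9 + 5 = 6.
GR = (1 − 1/2) × 6² / 20 = 0.5 × 36 / 20 = 0.9 dB.
Output = 10 − 0.9 = 9.1 dBu.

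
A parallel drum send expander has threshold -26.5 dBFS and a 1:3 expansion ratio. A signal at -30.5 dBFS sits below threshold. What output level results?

Undershoot = (-26.5) − (-30.5) = 4 dB.
At 1:3, that expands to 12 dB under threshold.
Output = -26.5 − 12 = -38.5 dBFS.

-38.5 dBFS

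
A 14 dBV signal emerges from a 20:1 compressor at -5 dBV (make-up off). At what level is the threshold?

Input is 20 dB above T (since output overshoot × R = input overshoot: (-5 − T)·20 = 14 − T gives T = -6 dBV).
Check: -6 + (14 − (-6))/20 = -6 + 1 = -5 dBV. ✓

-6 dBV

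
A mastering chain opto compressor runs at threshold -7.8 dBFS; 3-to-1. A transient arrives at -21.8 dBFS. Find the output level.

-21.8 dBFS is 14 dB below the -7.8 dBFS threshold, so no gain reduction is applied.
Output = input = -21.8 dBFS.

-21.8 dBFS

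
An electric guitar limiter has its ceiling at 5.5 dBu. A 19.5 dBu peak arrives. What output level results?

5.5 dBu

At ∞:1, everything above 5.5 dBu is held at the ceiling.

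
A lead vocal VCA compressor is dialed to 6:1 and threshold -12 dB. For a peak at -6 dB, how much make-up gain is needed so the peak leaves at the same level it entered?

The peak compresses to -12 + 6/6 = -11 dB.
To reach -6 dB requires -6 − (-11) = 5 dB of make-up.

5 dB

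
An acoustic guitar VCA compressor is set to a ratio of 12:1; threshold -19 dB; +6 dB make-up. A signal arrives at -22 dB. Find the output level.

-16 dB

-22 dB is 3 dB below the -19 dB threshold, so no gain reduction is applied.
Make-up gain adds 6 dB: -22 + 6 = -16 dB.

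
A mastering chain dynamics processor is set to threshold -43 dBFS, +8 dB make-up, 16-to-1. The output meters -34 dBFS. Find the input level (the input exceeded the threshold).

-27 dBFS

Stripping the +8 dB make-up gives -42 dBFS at the gain stage.
That's 1 dB above the -43 dBFS threshold.
Undo the ratio: input overshoot = 1 × 16 = 16 dB, giving input = -27 dBFS.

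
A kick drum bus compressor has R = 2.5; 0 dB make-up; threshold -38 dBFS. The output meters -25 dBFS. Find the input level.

-5.5 dBFS

The compressed level sits -25 − (-38) = 13 dB over threshold.
Before 2.5:1 compression the overshoot was 13 × 2.5 = 32.5 dB, so input = -38 + 32.5 = -5.5 dBFS.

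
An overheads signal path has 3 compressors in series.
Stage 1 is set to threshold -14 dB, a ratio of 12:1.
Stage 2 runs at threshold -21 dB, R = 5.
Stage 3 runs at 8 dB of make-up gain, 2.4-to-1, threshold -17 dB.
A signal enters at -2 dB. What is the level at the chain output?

Stage 1: -2 dB is 12 dB over -14 dB; at 12:1 that becomes 1 dB over, giving -13 dB.
Stage 2: -13 dB is 8 dB over -21 dB; at 5:1 that becomes 1.6 dB over, giving -19.4 dB.
Stage 3: -19.4 dB ≤ -17 dB, so stage 3 doesn't engage; make-up brings it to -11.4 dB.

-11.4 dB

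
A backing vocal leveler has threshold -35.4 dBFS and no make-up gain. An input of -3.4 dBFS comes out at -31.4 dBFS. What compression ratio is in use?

Input overshoot = -3.4 − (-35.4) = 32 dB; output overshoot = -31.4 − (-35.4) = 4 dB.
Ratio = 32 / 4 = 8.

8:1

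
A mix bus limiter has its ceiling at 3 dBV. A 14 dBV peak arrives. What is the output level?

A brickwall limiter is an ∞:1 compressor: any input above the ceiling is clamped to 3 dBV.

3 dBV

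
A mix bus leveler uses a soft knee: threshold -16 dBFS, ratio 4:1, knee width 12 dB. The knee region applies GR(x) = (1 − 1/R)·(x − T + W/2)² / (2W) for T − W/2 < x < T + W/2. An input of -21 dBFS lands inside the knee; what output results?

-21.03125 dBFS

x − T + W/2 = -21 − (-16) + 6 = 1.
GR = (1 − 1/4) × 1² / 24 = 0.75 × 1 / 24 = 0.03125 dB.
Output = -21 − 0.03125 = -21.03125 dBFS.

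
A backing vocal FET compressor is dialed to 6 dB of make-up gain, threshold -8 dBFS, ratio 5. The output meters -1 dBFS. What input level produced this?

-3 dBFS

Remove make-up: -1 − 6 = -7 dBFS.
That's 1 dB above the -8 dBFS threshold.
Undo the ratio: input overshoot = 1 × 5 = 5 dB, giving input = -3 dBFS.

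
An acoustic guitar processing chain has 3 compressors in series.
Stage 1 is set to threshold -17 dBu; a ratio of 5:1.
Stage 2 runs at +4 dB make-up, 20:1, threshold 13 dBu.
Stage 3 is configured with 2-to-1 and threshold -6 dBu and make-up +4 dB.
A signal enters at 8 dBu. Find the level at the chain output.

-4 dBu

Stage 1: 8 dBu is 25 dB over -17 dBu; at 5:1 that becomes 5 dB over, giving -12 dBu.
Stage 2: below threshold (-12 ≤ 13); passes unchanged; make-up brings it to -8 dBu.
Stage 3: -8 dBu is at or below the -6 dBu threshold — no compression; make-up brings it to -4 dBu.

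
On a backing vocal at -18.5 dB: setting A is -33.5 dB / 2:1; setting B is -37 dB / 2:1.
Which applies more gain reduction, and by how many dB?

A: GR = 15 − 15/2 = 7.5 dB.
B: GR = 18.5 − 18.5/2 = 9.25 dB.
B reduces 1.75 dB more.

B, by 1.75 dB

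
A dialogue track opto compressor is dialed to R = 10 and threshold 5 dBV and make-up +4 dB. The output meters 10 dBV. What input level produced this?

Before make-up, the level was 10 − 4 = 6 dBV.
The compressed level sits 6 − 5 = 1 dB over threshold.
Before 10:1 compression the overshoot was 1 × 10 = 10 dB, so input = 5 + 10 = 15 dBV.

15 dBV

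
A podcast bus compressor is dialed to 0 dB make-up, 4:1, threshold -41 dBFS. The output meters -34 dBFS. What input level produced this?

-13 dBFS

That's 7 dB above the -41 dBFS threshold.
Undo the ratio: input overshoot = 7 × 4 = 28 dB, giving input = -13 dBFS.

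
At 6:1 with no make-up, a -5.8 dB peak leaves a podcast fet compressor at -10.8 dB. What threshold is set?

Let T be the threshold. Output overshoot = (input overshoot)/R, so -10.8 − T = (-5.8 − T)/6.
6·(-10.8 − T) = -5.8 − T → 5·T = -64.8 − (-5.8) = -59.
T = -59/5 = -11.8 dB.

-11.8 dB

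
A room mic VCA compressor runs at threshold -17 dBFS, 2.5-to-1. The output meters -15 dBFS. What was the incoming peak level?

Post-compression overshoot = -15 − (-17) = 2 dB.
Undo the ratio: input overshoot = 2 × 2.5 = 5 dB, giving input = -12 dBFS.

-12 dBFS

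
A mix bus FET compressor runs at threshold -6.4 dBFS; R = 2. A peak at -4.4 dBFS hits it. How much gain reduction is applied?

1 dB

Overshoot = -4.4 − (-6.4) = 2 dB.
At 2:1, output sits 2/2 = 1 dB above threshold.
GR = overshoot in − overshoot out = 2 − 1 = 1 dB.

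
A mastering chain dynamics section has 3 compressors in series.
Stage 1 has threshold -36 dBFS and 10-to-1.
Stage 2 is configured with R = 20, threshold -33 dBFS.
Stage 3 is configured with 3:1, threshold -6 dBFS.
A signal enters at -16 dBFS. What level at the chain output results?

Stage 1: -16 dBFS is 20 dB over -36 dBFS; at 10:1 that becomes 2 dB over, giving -34 dBFS.
Stage 2: -34 dBFS is at or below the -33 dBFS threshold — no compression; output -34 dBFS.
Stage 3: below threshold (-34 ≤ -6); passes unchanged; output -34 dBFS.

-34 dBFS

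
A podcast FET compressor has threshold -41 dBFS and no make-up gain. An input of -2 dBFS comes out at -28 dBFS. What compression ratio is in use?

3:1

Input overshoot = -2 − (-41) = 39 dB; output overshoot = -28 − (-41) = 13 dB.
Ratio = 39 / 13 = 3.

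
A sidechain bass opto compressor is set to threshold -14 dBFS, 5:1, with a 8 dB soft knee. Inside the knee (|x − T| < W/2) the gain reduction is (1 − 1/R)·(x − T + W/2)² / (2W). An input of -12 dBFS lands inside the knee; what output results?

-13.8 dBFS

x − T + W/2 = -12 − (-14) + 4 = 6.
GR = (1 − 1/5) × 6² / 16 = 0.8 × 36 / 16 = 1.8 dB.
Output = -12 − 1.8 = -13.8 dBFS.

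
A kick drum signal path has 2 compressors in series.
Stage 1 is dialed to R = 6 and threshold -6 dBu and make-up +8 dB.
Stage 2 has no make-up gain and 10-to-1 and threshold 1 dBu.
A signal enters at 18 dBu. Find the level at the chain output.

Stage 1: overshoot 24 dB → 24/6 = 4 dB → -2 dBu; +8 dB make-up → 6 dBu.
Stage 2: 6 dBu is 5 dB over 1 dBu; at 10:1 that becomes 0.5 dB over, giving 1.5 dBu.

1.5 dBu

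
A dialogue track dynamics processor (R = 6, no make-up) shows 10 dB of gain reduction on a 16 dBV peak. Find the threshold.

4 dBV

Let T be the threshold. Output overshoot = (input overshoot)/R, so 6 − T = (16 − T)/6.
6·(6 − T) = 16 − T → 5·T = 36 − 16 = 20.
T = 20/5 = 4 dBV.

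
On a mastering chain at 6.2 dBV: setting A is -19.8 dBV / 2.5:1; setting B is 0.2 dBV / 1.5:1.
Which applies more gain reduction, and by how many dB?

A: GR = 26 − 26/2.5 = 15.6 dB.
B: GR = 6 − 6/1.5 = 2 dB.
A applies 13.6 dB more gain reduction.

A, by 13.6 dB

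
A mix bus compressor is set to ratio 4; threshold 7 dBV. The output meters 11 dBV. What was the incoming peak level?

Post-compression overshoot = 11 − 7 = 4 dB.
Undo the ratio: input overshoot = 4 × 4 = 16 dB, giving input = 23 dBV.

23 dBV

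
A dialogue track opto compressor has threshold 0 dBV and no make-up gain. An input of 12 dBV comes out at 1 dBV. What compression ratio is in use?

12:1

Input overshoot = 12 − 0 = 12 dB; output overshoot = 1 − 0 = 1 dB.
Ratio = 12 / 1 = 12.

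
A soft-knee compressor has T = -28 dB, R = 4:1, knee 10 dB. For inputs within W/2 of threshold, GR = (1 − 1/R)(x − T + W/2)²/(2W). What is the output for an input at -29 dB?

-29.6 dB

x − T + W/2 = -29 − (-28) + 5 = 4.
GR = (1 − 1/4) × 4² / 20 = 0.75 × 16 / 20 = 0.6 dB.
Output = -29 − 0.6 = -29.6 dB.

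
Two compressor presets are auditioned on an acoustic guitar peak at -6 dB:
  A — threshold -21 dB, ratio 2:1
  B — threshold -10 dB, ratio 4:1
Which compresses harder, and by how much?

A: overshoot 15 dB → output overshoot 7.5 dB → GR 7.5 dB.
B: overshoot 4 dB → output overshoot 1 dB → GR 3 dB.
A applies 4.5 dB more gain reduction.

A, by 4.5 dB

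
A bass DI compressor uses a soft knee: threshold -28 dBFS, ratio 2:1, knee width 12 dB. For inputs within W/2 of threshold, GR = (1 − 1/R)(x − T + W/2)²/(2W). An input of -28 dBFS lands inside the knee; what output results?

-28.75 dBFS

x − T + W/2 = -28 − (-28) + 6 = 6.
GR = (1 − 1/2) × 6² / 24 = 0.5 × 36 / 24 = 0.75 dB.
Output = -28 − 0.75 = -28.75 dBFS.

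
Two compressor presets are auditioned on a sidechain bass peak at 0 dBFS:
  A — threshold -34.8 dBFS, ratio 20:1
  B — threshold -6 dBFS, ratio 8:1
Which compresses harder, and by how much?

A, by 27.81 dB

A: 34.8 dB over, compressed to 1.74 dB over, so 33.06 dB of GR.
B: 6 dB over, compressed to 0.75 dB over, so 5.25 dB of GR.
A reduces 27.81 dB more.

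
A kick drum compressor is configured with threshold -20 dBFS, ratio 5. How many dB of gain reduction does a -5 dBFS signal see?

12 dB

-5 dBFS exceeds the threshold by 15 dB.
After 5:1 compression the overshoot becomes 15/5 = 3 dB.
Gain reduction = 15 − 3 = 12 dB.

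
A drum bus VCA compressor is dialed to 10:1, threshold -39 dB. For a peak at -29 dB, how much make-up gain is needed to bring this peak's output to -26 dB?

Overshoot 10 dB → 10/10 = 1 dB after compression, so the compressed level is -39 + 1 = -38 dB.
Make-up = target − compressed = -26 − (-38) = 12 dB.

12 dB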